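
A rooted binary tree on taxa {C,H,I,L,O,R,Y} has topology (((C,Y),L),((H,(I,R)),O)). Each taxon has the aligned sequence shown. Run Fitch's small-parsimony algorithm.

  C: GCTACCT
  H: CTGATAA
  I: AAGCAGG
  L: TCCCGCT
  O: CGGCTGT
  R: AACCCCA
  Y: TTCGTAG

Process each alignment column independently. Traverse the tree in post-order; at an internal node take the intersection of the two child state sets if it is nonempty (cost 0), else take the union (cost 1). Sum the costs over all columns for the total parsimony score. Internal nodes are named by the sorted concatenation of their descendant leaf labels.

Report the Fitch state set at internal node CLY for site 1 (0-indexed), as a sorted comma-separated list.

[col 0] CY: children C:{G}, Y:{T} ∪→ {G,T}; cost 1
[col 0] CLY: children CY:{G,T}, L:{T} ∩→ {T}; cost 0
[col 0] IR: children I:{A}, R:{A} ∩→ {A}; cost 0
[col 0] HIR: children H:{C}, IR:{A} ∪→ {A,C}; cost 1
[col 0] HIOR: children HIR:{A,C}, O:{C} ∩→ {C}; cost 0
[col 0] CHILORY: children CLY:{T}, HIOR:{C} ∪→ {C,T}; cost 1
[col 1] CY: children C:{C}, Y:{T} ∪→ {C,T}; cost 1
[col 1] CLY: children CY:{C,T}, L:{C} ∩→ {C}; cost 0
[col 1] IR: children I:{A}, R:{A} ∩→ {A}; cost 0
[col 1] HIR: children H:{T}, IR:{A} ∪→ {A,T}; cost 1
[col 1] HIOR: children HIR:{A,T}, O:{G} ∪→ {A,G,T}; cost 1
[col 1] CHILORY: children CLY:{C}, HIOR:{A,G,T} ∪→ {A,C,G,T}; cost 1
[col 2] CY: children C:{T}, Y:{C} ∪→ {C,T}; cost 1
[col 2] CLY: children CY:{C,T}, L:{C} ∩→ {C}; cost 0
[col 2] IR: children I:{G}, R:{C} ∪→ {C,G}; cost 1
[col 2] HIR: children H:{G}, IR:{C,G} ∩→ {G}; cost 0
[col 2] HIOR: children HIR:{G}, O:{G} ∩→ {G}; cost 0
[col 2] CHILORY: children CLY:{C}, HIOR:{G} ∪→ {C,G}; cost 1
[col 3] CY: children C:{A}, Y:{G} ∪→ {A,G}; cost 1
[col 3] CLY: children CY:{A,G}, L:{C} ∪→ {A,C,G}; cost 1
[col 3] IR: children I:{C}, R:{C} ∩→ {C}; cost 0
[col 3] HIR: children H:{A}, IR:{C} ∪→ {A,C}; cost 1
[col 3] HIOR: children HIR:{A,C}, O:{C} ∩→ {C}; cost 0
[col 3] CHILORY: children CLY:{A,C,G}, HIOR:{C} ∩→ {C}; cost 0
[col 4] CY: children C:{C}, Y:{T} ∪→ {C,T}; cost 1
[col 4] CLY: children CY:{C,T}, L:{G} ∪→ {C,G,T}; cost 1
[col 4] IR: children I:{A}, R:{C} ∪→ {A,C}; cost 1
[col 4] HIR: children H:{T}, IR:{A,C} ∪→ {A,C,T}; cost 1
[col 4] HIOR: children HIR:{A,C,T}, O:{T} ∩→ {T}; cost 0
[col 4] CHILORY: children CLY:{C,G,T}, HIOR:{T} ∩→ {T}; cost 0
[col 5] CY: children C:{C}, Y:{A} ∪→ {A,C}; cost 1
[col 5] CLY: children CY:{A,C}, L:{C} ∩→ {C}; cost 0
[col 5] IR: children I:{G}, R:{C} ∪→ {C,G}; cost 1
[col 5] HIR: children H:{A}, IR:{C,G} ∪→ {A,C,G}; cost 1
[col 5] HIOR: children HIR:{A,C,G}, O:{G} ∩→ {G}; cost 0
[col 5] CHILORY: children CLY:{C}, HIOR:{G} ∪→ {C,G}; cost 1
[col 6] CY: children C:{T}, Y:{G} ∪→ {G,T}; cost 1
[col 6] CLY: children CY:{G,T}, L:{T} ∩→ {T}; cost 0
[col 6] IR: children I:{G}, R:{A} ∪→ {A,G}; cost 1
[col 6] HIR: children H:{A}, IR:{A,G} ∩→ {A}; cost 0
[col 6] HIOR: children HIR:{A}, O:{T} ∪→ {A,T}; cost 1
[col 6] CHILORY: children CLY:{T}, HIOR:{A,T} ∩→ {T}; cost 0
per-site changes: [3, 4, 3, 3, 4, 4, 3]; total = 24

C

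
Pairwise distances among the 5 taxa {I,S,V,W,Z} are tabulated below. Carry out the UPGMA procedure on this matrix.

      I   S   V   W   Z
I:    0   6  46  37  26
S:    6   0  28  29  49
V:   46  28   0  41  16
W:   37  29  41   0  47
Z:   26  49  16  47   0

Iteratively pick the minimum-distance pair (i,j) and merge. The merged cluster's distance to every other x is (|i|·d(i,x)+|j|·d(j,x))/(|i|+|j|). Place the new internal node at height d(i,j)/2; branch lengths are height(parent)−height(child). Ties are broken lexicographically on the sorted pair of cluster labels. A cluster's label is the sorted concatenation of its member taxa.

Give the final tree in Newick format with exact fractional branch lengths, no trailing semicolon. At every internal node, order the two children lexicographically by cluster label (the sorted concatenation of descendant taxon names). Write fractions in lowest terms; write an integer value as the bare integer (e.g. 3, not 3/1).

(((I:3,S:3):27/2,W:33/2):13/4,(V:8,Z:8):47/4)

iteration 1: select I,S (d=6); attach at lengths (3, 3); label the merged cluster IS
  updated: d(IS,V)=37, d(IS,W)=33, d(IS,Z)=75/2
iteration 2: select V,Z (d=16); attach at lengths (8, 8); label the merged cluster VZ
  updated: d(IS,VZ)=149/4, d(VZ,W)=44
iteration 3: select IS,W (d=33); attach at lengths (27/2, 33/2); label the merged cluster ISW
  updated: d(ISW,VZ)=79/2
iteration 4: select ISW,VZ (d=79/2); attach at lengths (13/4, 47/4); label the merged cluster ISVWZ
final tree: (((I:3,S:3):27/2,W:33/2):13/4,(V:8,Z:8):47/4)
total length: 67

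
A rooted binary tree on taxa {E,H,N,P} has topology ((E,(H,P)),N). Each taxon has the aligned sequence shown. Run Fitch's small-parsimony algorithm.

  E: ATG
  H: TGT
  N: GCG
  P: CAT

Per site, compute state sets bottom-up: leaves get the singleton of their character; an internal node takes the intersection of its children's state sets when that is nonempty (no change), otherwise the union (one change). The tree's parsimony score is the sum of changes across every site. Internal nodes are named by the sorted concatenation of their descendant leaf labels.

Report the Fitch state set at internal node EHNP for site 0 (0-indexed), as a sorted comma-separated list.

A,C,G,T

[col 0] HP: children H:{T}, P:{C} ∪→ {C,T}; cost 1
[col 0] EHP: children E:{A}, HP:{C,T} ∪→ {A,C,T}; cost 1
[col 0] EHNP: children EHP:{A,C,T}, N:{G} ∪→ {A,C,G,T}; cost 1
[col 1] HP: children H:{G}, P:{A} ∪→ {A,G}; cost 1
[col 1] EHP: children E:{T}, HP:{A,G} ∪→ {A,G,T}; cost 1
[col 1] EHNP: children EHP:{A,G,T}, N:{C} ∪→ {A,C,G,T}; cost 1
[col 2] HP: children H:{T}, P:{T} ∩→ {T}; cost 0
[col 2] EHP: children E:{G}, HP:{T} ∪→ {G,T}; cost 1
[col 2] EHNP: children EHP:{G,T}, N:{G} ∩→ {G}; cost 0
per-site changes: [3, 3, 1]; total = 7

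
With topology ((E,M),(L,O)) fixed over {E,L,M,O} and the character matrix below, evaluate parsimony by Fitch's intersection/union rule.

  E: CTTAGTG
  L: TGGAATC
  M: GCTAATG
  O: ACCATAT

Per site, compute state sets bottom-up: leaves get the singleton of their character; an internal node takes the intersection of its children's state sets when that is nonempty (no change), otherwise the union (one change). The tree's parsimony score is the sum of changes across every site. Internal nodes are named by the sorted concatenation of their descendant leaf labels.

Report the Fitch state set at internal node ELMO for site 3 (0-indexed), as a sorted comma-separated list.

site 0, node EM: E={C} ∪ M={G} → {C,G} (+1)
site 0, node LO: L={T} ∪ O={A} → {A,T} (+1)
site 0, node ELMO: EM={C,G} ∪ LO={A,T} → {A,C,G,T} (+1)
site 1, node EM: E={T} ∪ M={C} → {C,T} (+1)
site 1, node LO: L={G} ∪ O={C} → {C,G} (+1)
site 1, node ELMO: EM={C,T} ∩ LO={C,G} → {C} (+0)
site 2, node EM: E={T} ∩ M={T} → {T} (+0)
site 2, node LO: L={G} ∪ O={C} → {C,G} (+1)
site 2, node ELMO: EM={T} ∪ LO={C,G} → {C,G,T} (+1)
site 3, node EM: E={A} ∩ M={A} → {A} (+0)
site 3, node LO: L={A} ∩ O={A} → {A} (+0)
site 3, node ELMO: EM={A} ∩ LO={A} → {A} (+0)
site 4, node EM: E={G} ∪ M={A} → {A,G} (+1)
site 4, node LO: L={A} ∪ O={T} → {A,T} (+1)
site 4, node ELMO: EM={A,G} ∩ LO={A,T} → {A} (+0)
site 5, node EM: E={T} ∩ M={T} → {T} (+0)
site 5, node LO: L={T} ∪ O={A} → {A,T} (+1)
site 5, node ELMO: EM={T} ∩ LO={A,T} → {T} (+0)
site 6, node EM: E={G} ∩ M={G} → {G} (+0)
site 6, node LO: L={C} ∪ O={T} → {C,T} (+1)
site 6, node ELMO: EM={G} ∪ LO={C,T} → {C,G,T} (+1)
per-site changes: [3, 2, 2, 0, 2, 1, 2]; total = 12

A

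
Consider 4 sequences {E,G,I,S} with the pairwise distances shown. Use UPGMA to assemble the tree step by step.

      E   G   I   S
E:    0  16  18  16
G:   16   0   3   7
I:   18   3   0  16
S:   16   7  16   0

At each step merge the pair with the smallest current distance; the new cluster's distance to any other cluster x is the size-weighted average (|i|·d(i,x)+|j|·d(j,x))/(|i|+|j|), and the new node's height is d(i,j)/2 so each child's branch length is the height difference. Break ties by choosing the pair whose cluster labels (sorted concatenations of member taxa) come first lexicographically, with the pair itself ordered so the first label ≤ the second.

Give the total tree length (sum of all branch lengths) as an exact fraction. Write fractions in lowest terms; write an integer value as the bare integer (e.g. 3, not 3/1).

287/12

1. join G+I (d=3) ⇒ GI; edges |G|=3/2, |I|=3/2
  updated: d(E,GI)=17, d(GI,S)=23/2
2. join GI+S (d=23/2) ⇒ GIS; edges |GI|=17/4, |S|=23/4
  updated: d(E,GIS)=50/3
3. join E+GIS (d=50/3) ⇒ EGIS; edges |E|=25/3, |GIS|=31/12
final tree: (E:25/3,((G:3/2,I:3/2):17/4,S:23/4):31/12)
total length: 287/12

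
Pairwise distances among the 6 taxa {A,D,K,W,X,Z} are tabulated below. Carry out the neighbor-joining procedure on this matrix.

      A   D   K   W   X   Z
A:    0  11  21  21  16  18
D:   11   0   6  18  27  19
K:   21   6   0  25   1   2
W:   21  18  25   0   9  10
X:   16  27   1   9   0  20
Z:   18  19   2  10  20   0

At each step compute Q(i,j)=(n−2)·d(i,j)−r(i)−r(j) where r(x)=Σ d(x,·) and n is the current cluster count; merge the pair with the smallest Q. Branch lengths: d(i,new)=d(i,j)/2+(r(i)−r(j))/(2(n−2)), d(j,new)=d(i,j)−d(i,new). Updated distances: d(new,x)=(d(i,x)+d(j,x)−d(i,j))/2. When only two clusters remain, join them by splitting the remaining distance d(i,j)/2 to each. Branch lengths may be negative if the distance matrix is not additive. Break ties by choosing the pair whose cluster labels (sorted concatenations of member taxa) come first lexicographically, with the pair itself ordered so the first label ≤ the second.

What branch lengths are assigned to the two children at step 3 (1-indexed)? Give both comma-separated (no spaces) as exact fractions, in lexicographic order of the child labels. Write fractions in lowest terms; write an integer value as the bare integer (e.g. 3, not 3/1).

iteration 1: select A,D (d=11, Q=-124); attach at lengths (25/4, 19/4); label the merged cluster AD
  updated: d(AD,K)=8, d(AD,W)=14, d(AD,X)=16, d(AD,Z)=13
iteration 2: select K,X (d=1, Q=-79); attach at lengths (-7/6, 13/6); label the merged cluster KX
  updated: d(AD,KX)=23/2, d(KX,W)=33/2, d(KX,Z)=21/2
iteration 3: select AD,KX (d=23/2, Q=-54); attach at lengths (23/4, 23/4); label the merged cluster ADKX
  updated: d(ADKX,W)=19/2, d(ADKX,Z)=6
iteration 4: select ADKX,W (d=19/2, Q=-51/2); attach at lengths (11/4, 27/4); label the merged cluster ADKWX
  updated: d(ADKWX,Z)=13/4
iteration 5: select ADKWX,Z (d=13/4); attach at lengths (13/8, 13/8); label the merged cluster ADKWXZ
final tree: ((((A:25/4,D:19/4):23/4,(K:-7/6,X:13/6):23/4):11/4,W:27/4):13/8,Z:13/8)
total length: 145/4

23/4,23/4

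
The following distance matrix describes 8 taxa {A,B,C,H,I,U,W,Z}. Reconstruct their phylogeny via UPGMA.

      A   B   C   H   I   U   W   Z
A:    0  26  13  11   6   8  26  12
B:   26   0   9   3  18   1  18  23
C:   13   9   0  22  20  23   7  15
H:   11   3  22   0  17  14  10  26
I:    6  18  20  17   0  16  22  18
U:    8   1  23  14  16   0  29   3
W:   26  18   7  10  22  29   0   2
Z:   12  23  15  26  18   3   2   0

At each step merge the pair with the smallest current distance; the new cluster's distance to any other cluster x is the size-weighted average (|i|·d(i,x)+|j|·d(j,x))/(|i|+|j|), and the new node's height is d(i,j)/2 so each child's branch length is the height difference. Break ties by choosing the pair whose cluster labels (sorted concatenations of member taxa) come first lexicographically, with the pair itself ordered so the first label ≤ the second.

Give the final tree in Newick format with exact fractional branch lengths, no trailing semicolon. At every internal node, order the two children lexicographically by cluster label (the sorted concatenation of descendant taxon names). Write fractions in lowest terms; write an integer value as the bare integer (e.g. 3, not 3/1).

(((A:3,I:3):5,((B:1/2,U:1/2):15/4,H:17/4):15/4):17/15,(C:11/2,(W:1,Z:1):9/2):109/30)

iteration 1: select B,U (d=1); attach at lengths (1/2, 1/2); label the merged cluster BU
  updated: d(A,BU)=17, d(BU,C)=16, d(BU,H)=17/2, d(BU,I)=17, d(BU,W)=47/2, d(BU,Z)=13
iteration 2: select W,Z (d=2); attach at lengths (1, 1); label the merged cluster WZ
  updated: d(A,WZ)=19, d(BU,WZ)=73/4, d(C,WZ)=11, d(H,WZ)=18, d(I,WZ)=20
iteration 3: select A,I (d=6); attach at lengths (3, 3); label the merged cluster AI
  updated: d(AI,BU)=17, d(AI,C)=33/2, d(AI,H)=14, d(AI,WZ)=39/2
iteration 4: select BU,H (d=17/2); attach at lengths (15/4, 17/4); label the merged cluster BHU
  updated: d(AI,BHU)=16, d(BHU,C)=18, d(BHU,WZ)=109/6
iteration 5: select C,WZ (d=11); attach at lengths (11/2, 9/2); label the merged cluster CWZ
  updated: d(AI,CWZ)=37/2, d(BHU,CWZ)=163/9
iteration 6: select AI,BHU (d=16); attach at lengths (5, 15/4); label the merged cluster ABHIU
  updated: d(ABHIU,CWZ)=274/15
iteration 7: select ABHIU,CWZ (d=274/15); attach at lengths (17/15, 109/30); label the merged cluster ABCHIUWZ
final tree: (((A:3,I:3):5,((B:1/2,U:1/2):15/4,H:17/4):15/4):17/15,(C:11/2,(W:1,Z:1):9/2):109/30)
total length: 2431/60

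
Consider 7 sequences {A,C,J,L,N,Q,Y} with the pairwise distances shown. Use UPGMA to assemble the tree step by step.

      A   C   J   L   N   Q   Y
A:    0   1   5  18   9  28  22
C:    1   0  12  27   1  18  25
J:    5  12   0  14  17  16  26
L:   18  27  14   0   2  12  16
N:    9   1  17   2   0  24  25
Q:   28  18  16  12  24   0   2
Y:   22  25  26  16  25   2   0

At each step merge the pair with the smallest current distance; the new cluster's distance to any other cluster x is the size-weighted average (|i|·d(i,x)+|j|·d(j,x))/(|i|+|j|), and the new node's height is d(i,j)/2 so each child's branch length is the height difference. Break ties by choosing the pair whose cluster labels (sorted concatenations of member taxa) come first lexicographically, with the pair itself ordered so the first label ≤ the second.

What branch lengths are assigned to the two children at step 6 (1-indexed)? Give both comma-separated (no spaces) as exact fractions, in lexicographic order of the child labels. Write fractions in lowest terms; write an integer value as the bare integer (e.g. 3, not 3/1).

103/30,48/5

iteration 1: select A,C (d=1); attach at lengths (1/2, 1/2); label the merged cluster AC
  updated: d(AC,J)=17/2, d(AC,L)=45/2, d(AC,N)=5, d(AC,Q)=23, d(AC,Y)=47/2
iteration 2: select L,N (d=2); attach at lengths (1, 1); label the merged cluster LN
  updated: d(AC,LN)=55/4, d(J,LN)=31/2, d(LN,Q)=18, d(LN,Y)=41/2
iteration 3: select Q,Y (d=2); attach at lengths (1, 1); label the merged cluster QY
  updated: d(AC,QY)=93/4, d(J,QY)=21, d(LN,QY)=77/4
iteration 4: select AC,J (d=17/2); attach at lengths (15/4, 17/4); label the merged cluster ACJ
  updated: d(ACJ,LN)=43/3, d(ACJ,QY)=45/2
iteration 5: select ACJ,LN (d=43/3); attach at lengths (35/12, 37/6); label the merged cluster ACJLN
  updated: d(ACJLN,QY)=106/5
iteration 6: select ACJLN,QY (d=106/5); attach at lengths (103/30, 48/5); label the merged cluster ACJLNQY
final tree: ((((A:1/2,C:1/2):15/4,J:17/4):35/12,(L:1,N:1):37/6):103/30,(Q:1,Y:1):48/5)
total length: 2107/60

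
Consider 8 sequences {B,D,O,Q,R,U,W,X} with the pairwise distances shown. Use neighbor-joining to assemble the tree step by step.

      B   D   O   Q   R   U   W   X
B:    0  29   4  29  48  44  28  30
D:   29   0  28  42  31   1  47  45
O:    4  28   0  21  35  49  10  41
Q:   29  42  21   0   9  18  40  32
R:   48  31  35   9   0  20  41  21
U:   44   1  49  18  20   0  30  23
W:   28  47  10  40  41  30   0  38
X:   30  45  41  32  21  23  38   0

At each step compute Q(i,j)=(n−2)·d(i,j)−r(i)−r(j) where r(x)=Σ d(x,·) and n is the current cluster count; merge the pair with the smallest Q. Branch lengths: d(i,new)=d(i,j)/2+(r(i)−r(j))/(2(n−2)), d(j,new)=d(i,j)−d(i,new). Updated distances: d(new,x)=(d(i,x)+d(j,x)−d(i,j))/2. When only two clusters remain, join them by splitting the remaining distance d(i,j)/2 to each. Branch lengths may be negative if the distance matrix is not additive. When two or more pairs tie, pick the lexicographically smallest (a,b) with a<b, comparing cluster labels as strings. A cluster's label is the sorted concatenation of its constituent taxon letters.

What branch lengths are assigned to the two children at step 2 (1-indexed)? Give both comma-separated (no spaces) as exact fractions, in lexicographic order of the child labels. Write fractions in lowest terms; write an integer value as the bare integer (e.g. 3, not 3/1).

23/5,-3/5

1. join D+U (d=1, Q=-402) ⇒ DU; edges |D|=11/3, |U|=-8/3
  updated: d(B,DU)=36, d(DU,O)=38, d(DU,Q)=59/2, d(DU,R)=25, d(DU,W)=38, d(DU,X)=67/2
2. join B+O (d=4, Q=-304) ⇒ BO; edges |B|=23/5, |O|=-3/5
  updated: d(BO,DU)=35, d(BO,Q)=23, d(BO,R)=79/2, d(BO,W)=17, d(BO,X)=67/2
3. join BO+W (d=17, Q=-254) ⇒ BOW; edges |BO|=21/4, |W|=47/4
  updated: d(BOW,DU)=28, d(BOW,Q)=23, d(BOW,R)=127/4, d(BOW,X)=109/4
4. join Q+R (d=9, Q=-613/4) ⇒ QR; edges |Q|=45/8, |R|=27/8
  updated: d(BOW,QR)=183/8, d(DU,QR)=91/4, d(QR,X)=22
5. join BOW+DU (d=28, Q=-851/8) ⇒ BDOUW; edges |BOW|=399/32, |DU|=497/32
  updated: d(BDOUW,QR)=141/16, d(BDOUW,X)=131/8
6. join BDOUW+QR (d=141/16, Q=-755/16) ⇒ BDOQRUW; edges |BDOUW|=51/32, |QR|=231/32
  updated: d(BDOQRUW,X)=473/32
7. join BDOQRUW+X (d=473/32) ⇒ BDOQRUWX; edges |BDOQRUW|=473/64, |X|=473/64
final tree: (((((B:23/5,O:-3/5):21/4,W:47/4):399/32,(D:11/3,U:-8/3):497/32):51/32,(Q:45/8,R:27/8):231/32):473/64,X:473/64)
total length: 2643/32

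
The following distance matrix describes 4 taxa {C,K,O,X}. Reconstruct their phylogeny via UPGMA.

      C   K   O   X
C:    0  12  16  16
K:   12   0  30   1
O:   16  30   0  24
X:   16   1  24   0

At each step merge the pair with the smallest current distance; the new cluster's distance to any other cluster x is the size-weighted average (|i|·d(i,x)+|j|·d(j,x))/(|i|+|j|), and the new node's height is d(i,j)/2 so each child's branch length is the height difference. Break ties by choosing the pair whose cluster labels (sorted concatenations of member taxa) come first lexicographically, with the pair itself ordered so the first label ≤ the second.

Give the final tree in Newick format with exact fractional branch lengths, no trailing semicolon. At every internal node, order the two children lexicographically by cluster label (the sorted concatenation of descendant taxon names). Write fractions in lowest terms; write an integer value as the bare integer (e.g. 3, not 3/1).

((C:7,(K:1/2,X:1/2):13/2):14/3,O:35/3)

iteration 1: select K,X (d=1); attach at lengths (1/2, 1/2); label the merged cluster KX
  updated: d(C,KX)=14, d(KX,O)=27
iteration 2: select C,KX (d=14); attach at lengths (7, 13/2); label the merged cluster CKX
  updated: d(CKX,O)=70/3
iteration 3: select CKX,O (d=70/3); attach at lengths (14/3, 35/3); label the merged cluster CKOX
final tree: ((C:7,(K:1/2,X:1/2):13/2):14/3,O:35/3)
total length: 185/6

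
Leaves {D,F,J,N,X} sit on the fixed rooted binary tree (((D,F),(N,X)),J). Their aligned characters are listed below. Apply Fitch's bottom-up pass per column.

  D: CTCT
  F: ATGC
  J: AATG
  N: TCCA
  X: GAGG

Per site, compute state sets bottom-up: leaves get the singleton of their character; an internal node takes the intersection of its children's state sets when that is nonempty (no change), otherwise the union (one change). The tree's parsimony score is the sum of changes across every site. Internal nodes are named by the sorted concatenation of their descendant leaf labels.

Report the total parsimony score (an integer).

11

DF@0: {C} ∪ {A} = {A,C} (union, +1)
NX@0: {T} ∪ {G} = {G,T} (union, +1)
DFNX@0: {A,C} ∪ {G,T} = {A,C,G,T} (union, +1)
DFJNX@0: {A,C,G,T} ∩ {A} = {A} (intersection, +0)
DF@1: {T} ∩ {T} = {T} (intersection, +0)
NX@1: {C} ∪ {A} = {A,C} (union, +1)
DFNX@1: {T} ∪ {A,C} = {A,C,T} (union, +1)
DFJNX@1: {A,C,T} ∩ {A} = {A} (intersection, +0)
DF@2: {C} ∪ {G} = {C,G} (union, +1)
NX@2: {C} ∪ {G} = {C,G} (union, +1)
DFNX@2: {C,G} ∩ {C,G} = {C,G} (intersection, +0)
DFJNX@2: {C,G} ∪ {T} = {C,G,T} (union, +1)
DF@3: {T} ∪ {C} = {C,T} (union, +1)
NX@3: {A} ∪ {G} = {A,G} (union, +1)
DFNX@3: {C,T} ∪ {A,G} = {A,C,G,T} (union, +1)
DFJNX@3: {A,C,G,T} ∩ {G} = {G} (intersection, +0)
per-site changes: [3, 2, 3, 3]; total = 11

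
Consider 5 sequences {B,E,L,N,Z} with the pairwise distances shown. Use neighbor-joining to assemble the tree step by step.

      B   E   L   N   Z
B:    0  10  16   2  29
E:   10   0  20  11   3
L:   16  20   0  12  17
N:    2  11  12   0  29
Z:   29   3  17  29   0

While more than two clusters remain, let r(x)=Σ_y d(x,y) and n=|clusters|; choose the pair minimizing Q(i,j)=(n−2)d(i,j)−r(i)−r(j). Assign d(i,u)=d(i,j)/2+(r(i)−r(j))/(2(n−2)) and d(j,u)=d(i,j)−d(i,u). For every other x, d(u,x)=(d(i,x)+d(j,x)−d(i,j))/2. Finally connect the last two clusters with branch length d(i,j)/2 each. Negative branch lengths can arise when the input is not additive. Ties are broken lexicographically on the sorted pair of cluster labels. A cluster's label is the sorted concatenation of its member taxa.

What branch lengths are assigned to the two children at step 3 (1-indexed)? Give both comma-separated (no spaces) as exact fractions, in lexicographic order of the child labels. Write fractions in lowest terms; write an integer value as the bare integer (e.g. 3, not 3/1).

iteration 1: select E,Z (d=3, Q=-113); attach at lengths (-25/6, 43/6); label the merged cluster EZ
  updated: d(B,EZ)=18, d(EZ,L)=17, d(EZ,N)=37/2
iteration 2: select B,N (d=2, Q=-129/2); attach at lengths (15/8, 1/8); label the merged cluster BN
  updated: d(BN,EZ)=69/4, d(BN,L)=13
iteration 3: select BN,EZ (d=69/4, Q=-189/4); attach at lengths (53/8, 85/8); label the merged cluster BENZ
  updated: d(BENZ,L)=51/8
iteration 4: select BENZ,L (d=51/8); attach at lengths (51/16, 51/16); label the merged cluster BELNZ
final tree: (((B:15/8,N:1/8):53/8,(E:-25/6,Z:43/6):85/8):51/16,L:51/16)
total length: 229/8

53/8,85/8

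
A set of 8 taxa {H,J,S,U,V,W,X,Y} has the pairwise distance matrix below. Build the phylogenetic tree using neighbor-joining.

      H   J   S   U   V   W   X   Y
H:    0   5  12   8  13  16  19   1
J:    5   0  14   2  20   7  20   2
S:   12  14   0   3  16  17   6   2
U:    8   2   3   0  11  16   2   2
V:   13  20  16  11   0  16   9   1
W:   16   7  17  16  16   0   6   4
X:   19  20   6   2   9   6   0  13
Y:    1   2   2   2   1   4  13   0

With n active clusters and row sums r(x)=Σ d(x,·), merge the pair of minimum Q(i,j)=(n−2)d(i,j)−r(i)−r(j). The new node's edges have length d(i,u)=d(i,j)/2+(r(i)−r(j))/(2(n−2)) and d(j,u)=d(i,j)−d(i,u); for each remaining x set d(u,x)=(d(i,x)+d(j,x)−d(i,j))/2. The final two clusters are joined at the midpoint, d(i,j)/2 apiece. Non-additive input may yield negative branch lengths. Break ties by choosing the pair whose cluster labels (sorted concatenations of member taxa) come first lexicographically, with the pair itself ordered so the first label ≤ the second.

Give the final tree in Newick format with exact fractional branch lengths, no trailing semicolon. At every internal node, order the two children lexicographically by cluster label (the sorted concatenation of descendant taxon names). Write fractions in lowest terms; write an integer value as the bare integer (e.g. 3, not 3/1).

(((((H:5/2,J:5/2):19/6,U:-2/3):11/8,S:33/8):7/8,(V:23/4,Y:-19/4):3):2,(W:43/12,X:29/12):2)

iteration 1: select W,X (d=6, Q=-121); attach at lengths (43/12, 29/12); label the merged cluster WX
  updated: d(H,WX)=29/2, d(J,WX)=21/2, d(S,WX)=17/2, d(U,WX)=6, d(V,WX)=19/2, d(WX,Y)=11/2
iteration 2: select H,J (d=5, Q=-82); attach at lengths (5/2, 5/2); label the merged cluster HJ
  updated: d(HJ,S)=21/2, d(HJ,U)=5/2, d(HJ,V)=14, d(HJ,WX)=10, d(HJ,Y)=-1
iteration 3: select V,Y (d=1, Q=-57); attach at lengths (23/4, -19/4); label the merged cluster VY
  updated: d(HJ,VY)=6, d(S,VY)=17/2, d(U,VY)=6, d(VY,WX)=7
iteration 4: select HJ,U (d=5/2, Q=-39); attach at lengths (19/6, -2/3); label the merged cluster HJU
  updated: d(HJU,S)=11/2, d(HJU,VY)=19/4, d(HJU,WX)=27/4
iteration 5: select HJU,S (d=11/2, Q=-57/2); attach at lengths (11/8, 33/8); label the merged cluster HJSU
  updated: d(HJSU,VY)=31/8, d(HJSU,WX)=39/8
iteration 6: select HJSU,VY (d=31/8, Q=-63/4); attach at lengths (7/8, 3); label the merged cluster HJSUVY
  updated: d(HJSUVY,WX)=4
iteration 7: select HJSUVY,WX (d=4); attach at lengths (2, 2); label the merged cluster HJSUVWXY
final tree: (((((H:5/2,J:5/2):19/6,U:-2/3):11/8,S:33/8):7/8,(V:23/4,Y:-19/4):3):2,(W:43/12,X:29/12):2)
total length: 223/8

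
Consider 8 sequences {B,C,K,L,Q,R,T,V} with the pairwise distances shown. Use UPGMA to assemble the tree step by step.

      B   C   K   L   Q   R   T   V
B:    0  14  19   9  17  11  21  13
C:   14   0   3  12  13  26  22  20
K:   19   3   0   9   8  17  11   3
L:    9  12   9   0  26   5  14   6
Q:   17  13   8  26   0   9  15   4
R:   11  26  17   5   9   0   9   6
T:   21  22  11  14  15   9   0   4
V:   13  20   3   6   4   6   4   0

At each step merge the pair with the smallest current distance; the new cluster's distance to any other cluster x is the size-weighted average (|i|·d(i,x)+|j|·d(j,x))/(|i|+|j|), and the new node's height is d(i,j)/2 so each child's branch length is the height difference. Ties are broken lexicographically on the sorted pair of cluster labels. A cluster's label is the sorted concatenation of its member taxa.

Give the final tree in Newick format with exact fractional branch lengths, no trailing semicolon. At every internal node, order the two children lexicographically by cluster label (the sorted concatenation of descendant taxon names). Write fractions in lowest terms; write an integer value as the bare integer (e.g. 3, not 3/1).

((B:5,(L:5/2,R:5/2):5/2):34/15,((C:3/2,K:3/2):59/12,((Q:2,V:2):11/4,T:19/4):5/3):17/20)

step 1: merge (C,K) at d=3; branch lengths C→3/2, K→3/2; new cluster CK
  updated: d(B,CK)=33/2, d(CK,L)=21/2, d(CK,Q)=21/2, d(CK,R)=43/2, d(CK,T)=33/2, d(CK,V)=23/2
step 2: merge (Q,V) at d=4; branch lengths Q→2, V→2; new cluster QV
  updated: d(B,QV)=15, d(CK,QV)=11, d(L,QV)=16, d(QV,R)=15/2, d(QV,T)=19/2
step 3: merge (L,R) at d=5; branch lengths L→5/2, R→5/2; new cluster LR
  updated: d(B,LR)=10, d(CK,LR)=16, d(LR,QV)=47/4, d(LR,T)=23/2
step 4: merge (QV,T) at d=19/2; branch lengths QV→11/4, T→19/4; new cluster QTV
  updated: d(B,QTV)=17, d(CK,QTV)=77/6, d(LR,QTV)=35/3
step 5: merge (B,LR) at d=10; branch lengths B→5, LR→5/2; new cluster BLR
  updated: d(BLR,CK)=97/6, d(BLR,QTV)=121/9
step 6: merge (CK,QTV) at d=77/6; branch lengths CK→59/12, QTV→5/3; new cluster CKQTV
  updated: d(BLR,CKQTV)=218/15
step 7: merge (BLR,CKQTV) at d=218/15; branch lengths BLR→34/15, CKQTV→17/20; new cluster BCKLQRTV
final tree: ((B:5,(L:5/2,R:5/2):5/2):34/15,((C:3/2,K:3/2):59/12,((Q:2,V:2):11/4,T:19/4):5/3):17/20)
total length: 367/10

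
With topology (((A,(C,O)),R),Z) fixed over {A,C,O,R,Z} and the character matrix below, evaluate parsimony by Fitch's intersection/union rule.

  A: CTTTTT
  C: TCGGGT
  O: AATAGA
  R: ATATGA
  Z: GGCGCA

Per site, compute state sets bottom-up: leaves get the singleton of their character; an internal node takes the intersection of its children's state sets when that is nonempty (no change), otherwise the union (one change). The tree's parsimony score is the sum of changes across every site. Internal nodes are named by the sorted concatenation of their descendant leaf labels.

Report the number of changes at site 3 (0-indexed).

[col 0] CO: children C:{T}, O:{A} ∪→ {A,T}; cost 1
[col 0] ACO: children A:{C}, CO:{A,T} ∪→ {A,C,T}; cost 1
[col 0] ACOR: children ACO:{A,C,T}, R:{A} ∩→ {A}; cost 0
[col 0] ACORZ: children ACOR:{A}, Z:{G} ∪→ {A,G}; cost 1
[col 1] CO: children C:{C}, O:{A} ∪→ {A,C}; cost 1
[col 1] ACO: children A:{T}, CO:{A,C} ∪→ {A,C,T}; cost 1
[col 1] ACOR: children ACO:{A,C,T}, R:{T} ∩→ {T}; cost 0
[col 1] ACORZ: children ACOR:{T}, Z:{G} ∪→ {G,T}; cost 1
[col 2] CO: children C:{G}, O:{T} ∪→ {G,T}; cost 1
[col 2] ACO: children A:{T}, CO:{G,T} ∩→ {T}; cost 0
[col 2] ACOR: children ACO:{T}, R:{A} ∪→ {A,T}; cost 1
[col 2] ACORZ: children ACOR:{A,T}, Z:{C} ∪→ {A,C,T}; cost 1
[col 3] CO: children C:{G}, O:{A} ∪→ {A,G}; cost 1
[col 3] ACO: children A:{T}, CO:{A,G} ∪→ {A,G,T}; cost 1
[col 3] ACOR: children ACO:{A,G,T}, R:{T} ∩→ {T}; cost 0
[col 3] ACORZ: children ACOR:{T}, Z:{G} ∪→ {G,T}; cost 1
[col 4] CO: children C:{G}, O:{G} ∩→ {G}; cost 0
[col 4] ACO: children A:{T}, CO:{G} ∪→ {G,T}; cost 1
[col 4] ACOR: children ACO:{G,T}, R:{G} ∩→ {G}; cost 0
[col 4] ACORZ: children ACOR:{G}, Z:{C} ∪→ {C,G}; cost 1
[col 5] CO: children C:{T}, O:{A} ∪→ {A,T}; cost 1
[col 5] ACO: children A:{T}, CO:{A,T} ∩→ {T}; cost 0
[col 5] ACOR: children ACO:{T}, R:{A} ∪→ {A,T}; cost 1
[col 5] ACORZ: children ACOR:{A,T}, Z:{A} ∩→ {A}; cost 0
per-site changes: [3, 3, 3, 3, 2, 2]; total = 16

3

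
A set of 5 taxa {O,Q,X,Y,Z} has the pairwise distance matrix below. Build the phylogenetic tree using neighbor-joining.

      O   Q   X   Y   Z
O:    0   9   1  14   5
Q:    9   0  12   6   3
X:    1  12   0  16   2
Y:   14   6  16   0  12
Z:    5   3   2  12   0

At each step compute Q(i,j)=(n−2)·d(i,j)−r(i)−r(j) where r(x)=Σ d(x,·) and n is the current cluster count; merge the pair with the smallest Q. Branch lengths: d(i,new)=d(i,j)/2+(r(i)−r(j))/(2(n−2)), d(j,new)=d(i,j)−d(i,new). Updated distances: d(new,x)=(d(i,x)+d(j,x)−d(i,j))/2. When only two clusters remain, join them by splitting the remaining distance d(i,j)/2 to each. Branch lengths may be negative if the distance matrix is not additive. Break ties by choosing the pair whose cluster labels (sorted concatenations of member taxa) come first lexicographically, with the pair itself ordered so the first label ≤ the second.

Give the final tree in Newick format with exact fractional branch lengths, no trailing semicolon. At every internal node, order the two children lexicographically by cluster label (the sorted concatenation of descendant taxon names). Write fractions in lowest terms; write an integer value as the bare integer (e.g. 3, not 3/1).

(((O:5/8,X:3/8):31/8,(Q:0,Y:6):43/8):-7/16,Z:-7/16)

iteration 1: select Q,Y (d=6, Q=-60); attach at lengths (0, 6); label the merged cluster QY
  updated: d(O,QY)=17/2, d(QY,X)=11, d(QY,Z)=9/2
iteration 2: select O,X (d=1, Q=-53/2); attach at lengths (5/8, 3/8); label the merged cluster OX
  updated: d(OX,QY)=37/4, d(OX,Z)=3
iteration 3: select OX,QY (d=37/4, Q=-67/4); attach at lengths (31/8, 43/8); label the merged cluster OQXY
  updated: d(OQXY,Z)=-7/8
iteration 4: select OQXY,Z (d=-7/8); attach at lengths (-7/16, -7/16); label the merged cluster OQXYZ
final tree: (((O:5/8,X:3/8):31/8,(Q:0,Y:6):43/8):-7/16,Z:-7/16)
total length: 123/8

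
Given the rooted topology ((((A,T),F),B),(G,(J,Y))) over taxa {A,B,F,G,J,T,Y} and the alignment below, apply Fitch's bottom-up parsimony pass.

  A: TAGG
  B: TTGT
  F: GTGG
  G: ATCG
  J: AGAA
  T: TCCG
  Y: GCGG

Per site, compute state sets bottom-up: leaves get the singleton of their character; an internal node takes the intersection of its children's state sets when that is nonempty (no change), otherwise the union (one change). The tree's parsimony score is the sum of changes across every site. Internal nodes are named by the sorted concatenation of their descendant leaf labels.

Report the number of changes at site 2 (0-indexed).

3

AT@0: {T} ∩ {T} = {T} (intersection, +0)
AFT@0: {T} ∪ {G} = {G,T} (union, +1)
ABFT@0: {G,T} ∩ {T} = {T} (intersection, +0)
JY@0: {A} ∪ {G} = {A,G} (union, +1)
GJY@0: {A} ∩ {A,G} = {A} (intersection, +0)
ABFGJTY@0: {T} ∪ {A} = {A,T} (union, +1)
AT@1: {A} ∪ {C} = {A,C} (union, +1)
AFT@1: {A,C} ∪ {T} = {A,C,T} (union, +1)
ABFT@1: {A,C,T} ∩ {T} = {T} (intersection, +0)
JY@1: {G} ∪ {C} = {C,G} (union, +1)
GJY@1: {T} ∪ {C,G} = {C,G,T} (union, +1)
ABFGJTY@1: {T} ∩ {C,G,T} = {T} (intersection, +0)
AT@2: {G} ∪ {C} = {C,G} (union, +1)
AFT@2: {C,G} ∩ {G} = {G} (intersection, +0)
ABFT@2: {G} ∩ {G} = {G} (intersection, +0)
JY@2: {A} ∪ {G} = {A,G} (union, +1)
GJY@2: {C} ∪ {A,G} = {A,C,G} (union, +1)
ABFGJTY@2: {G} ∩ {A,C,G} = {G} (intersection, +0)
AT@3: {G} ∩ {G} = {G} (intersection, +0)
AFT@3: {G} ∩ {G} = {G} (intersection, +0)
ABFT@3: {G} ∪ {T} = {G,T} (union, +1)
JY@3: {A} ∪ {G} = {A,G} (union, +1)
GJY@3: {G} ∩ {A,G} = {G} (intersection, +0)
ABFGJTY@3: {G,T} ∩ {G} = {G} (intersection, +0)
per-site changes: [3, 4, 3, 2]; total = 12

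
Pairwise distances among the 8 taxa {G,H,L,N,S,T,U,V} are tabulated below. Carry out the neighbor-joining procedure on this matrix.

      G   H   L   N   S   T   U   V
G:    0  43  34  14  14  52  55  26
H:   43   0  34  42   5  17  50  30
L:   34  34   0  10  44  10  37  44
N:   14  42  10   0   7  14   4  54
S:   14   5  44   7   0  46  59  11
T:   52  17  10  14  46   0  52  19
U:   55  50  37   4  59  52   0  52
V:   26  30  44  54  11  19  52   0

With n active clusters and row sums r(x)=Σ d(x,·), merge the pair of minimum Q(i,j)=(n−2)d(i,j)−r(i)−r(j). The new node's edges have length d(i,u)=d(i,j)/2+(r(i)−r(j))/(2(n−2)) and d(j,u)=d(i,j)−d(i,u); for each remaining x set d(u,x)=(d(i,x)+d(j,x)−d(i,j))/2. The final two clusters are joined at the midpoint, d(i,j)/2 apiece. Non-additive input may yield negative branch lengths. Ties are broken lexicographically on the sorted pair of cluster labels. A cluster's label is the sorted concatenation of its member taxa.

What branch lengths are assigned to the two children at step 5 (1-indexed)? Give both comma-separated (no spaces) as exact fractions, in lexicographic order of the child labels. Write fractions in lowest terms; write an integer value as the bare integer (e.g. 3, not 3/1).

419/32,369/32

step 1: merge (N,U) at d=4, Q=-430; branch lengths N→-35/3, U→47/3; new cluster NU
  updated: d(G,NU)=65/2, d(H,NU)=44, d(L,NU)=43/2, d(NU,S)=31, d(NU,T)=31, d(NU,V)=51
step 2: merge (L,T) at d=10, Q=-625/2; branch lengths L→25/4, T→15/4; new cluster LT
  updated: d(G,LT)=38, d(H,LT)=41/2, d(LT,NU)=85/4, d(LT,S)=40, d(LT,V)=53/2
step 3: merge (LT,NU) at d=85/4, Q=-241; branch lengths LT→103/16, NU→237/16; new cluster LNTU
  updated: d(G,LNTU)=197/8, d(H,LNTU)=173/8, d(LNTU,S)=199/8, d(LNTU,V)=225/8
step 4: merge (H,S) at d=5, Q=-279/2; branch lengths H→239/24, S→-119/24; new cluster HS
  updated: d(G,HS)=26, d(HS,LNTU)=83/4, d(HS,V)=18
step 5: merge (G,LNTU) at d=197/8, Q=-807/8; branch lengths G→419/32, LNTU→369/32; new cluster GLNTU
  updated: d(GLNTU,HS)=177/16, d(GLNTU,V)=59/4
step 6: merge (GLNTU,HS) at d=177/16, Q=-701/16; branch lengths GLNTU→125/32, HS→229/32; new cluster GHLNSTU
  updated: d(GHLNSTU,V)=347/32
step 7: merge (GHLNSTU,V) at d=347/32; branch lengths GHLNSTU→347/64, V→347/64; new cluster GHLNSTUV
final tree: (((G:419/32,((L:25/4,T:15/4):103/16,(N:-35/3,U:47/3):237/16):369/32):125/32,(H:239/24,S:-119/24):229/32):347/64,V:347/64)
total length: 2777/32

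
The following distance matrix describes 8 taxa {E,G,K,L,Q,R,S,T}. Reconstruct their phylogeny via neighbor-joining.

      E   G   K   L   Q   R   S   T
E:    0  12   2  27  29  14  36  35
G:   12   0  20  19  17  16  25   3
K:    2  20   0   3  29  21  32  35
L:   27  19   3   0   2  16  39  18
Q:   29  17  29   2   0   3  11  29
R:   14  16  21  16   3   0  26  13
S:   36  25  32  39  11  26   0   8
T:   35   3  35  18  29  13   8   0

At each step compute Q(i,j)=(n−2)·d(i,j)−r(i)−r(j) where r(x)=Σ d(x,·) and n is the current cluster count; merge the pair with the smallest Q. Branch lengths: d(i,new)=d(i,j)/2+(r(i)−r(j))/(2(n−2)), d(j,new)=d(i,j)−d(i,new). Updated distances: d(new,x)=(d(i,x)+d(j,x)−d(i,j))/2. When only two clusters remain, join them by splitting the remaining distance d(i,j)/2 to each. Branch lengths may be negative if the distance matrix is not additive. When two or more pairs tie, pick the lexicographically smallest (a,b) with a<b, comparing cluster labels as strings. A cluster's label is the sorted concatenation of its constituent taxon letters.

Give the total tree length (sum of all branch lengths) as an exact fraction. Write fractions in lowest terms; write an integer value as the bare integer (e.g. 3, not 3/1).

1599/32

1. join E+K (d=2, Q=-285) ⇒ EK; edges |E|=25/12, |K|=-1/12
  updated: d(EK,G)=15, d(EK,L)=14, d(EK,Q)=28, d(EK,R)=33/2, d(EK,S)=33, d(EK,T)=34
2. join S+T (d=8, Q=-207) ⇒ ST; edges |S|=77/10, |T|=3/10
  updated: d(EK,ST)=59/2, d(G,ST)=10, d(L,ST)=49/2, d(Q,ST)=16, d(R,ST)=31/2
3. join L+Q (d=2, Q=-267/2) ⇒ LQ; edges |L|=35/16, |Q|=-3/16
  updated: d(EK,LQ)=20, d(G,LQ)=17, d(LQ,R)=17/2, d(LQ,ST)=77/4
4. join G+ST (d=10, Q=-409/4) ⇒ GST; edges |G|=55/24, |ST|=185/24
  updated: d(EK,GST)=69/4, d(GST,LQ)=105/8, d(GST,R)=43/4
5. join EK+GST (d=69/4, Q=-483/8) ⇒ EGKST; edges |EK|=377/32, |GST|=175/32
  updated: d(EGKST,LQ)=127/16, d(EGKST,R)=5
6. join EGKST+LQ (d=127/16, Q=-343/16) ⇒ EGKLQST; edges |EGKST|=71/32, |LQ|=183/32
  updated: d(EGKLQST,R)=89/32
7. join EGKLQST+R (d=89/32) ⇒ EGKLQRST; edges |EGKLQST|=89/64, |R|=89/64
final tree: ((((E:25/12,K:-1/12):377/32,(G:55/24,(S:77/10,T:3/10):185/24):175/32):71/32,(L:35/16,Q:-3/16):183/32):89/64,R:89/64)
total length: 1599/32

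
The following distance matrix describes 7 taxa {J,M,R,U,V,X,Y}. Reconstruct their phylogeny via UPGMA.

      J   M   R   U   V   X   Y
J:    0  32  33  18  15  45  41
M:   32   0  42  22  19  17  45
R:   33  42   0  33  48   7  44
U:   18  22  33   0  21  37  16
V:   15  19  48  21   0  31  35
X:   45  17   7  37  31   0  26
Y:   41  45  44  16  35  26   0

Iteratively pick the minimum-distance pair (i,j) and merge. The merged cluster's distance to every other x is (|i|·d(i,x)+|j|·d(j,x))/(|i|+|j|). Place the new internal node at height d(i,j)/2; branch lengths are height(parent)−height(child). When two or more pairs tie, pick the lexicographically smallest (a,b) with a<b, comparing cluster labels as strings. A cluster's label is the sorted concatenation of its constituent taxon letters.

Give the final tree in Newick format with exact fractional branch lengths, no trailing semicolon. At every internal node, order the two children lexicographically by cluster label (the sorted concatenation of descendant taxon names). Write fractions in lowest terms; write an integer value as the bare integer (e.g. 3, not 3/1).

1. join R+X (d=7) ⇒ RX; edges |R|=7/2, |X|=7/2
  updated: d(J,RX)=39, d(M,RX)=59/2, d(RX,U)=35, d(RX,V)=79/2, d(RX,Y)=35
2. join J+V (d=15) ⇒ JV; edges |J|=15/2, |V|=15/2
  updated: d(JV,M)=51/2, d(JV,RX)=157/4, d(JV,U)=39/2, d(JV,Y)=38
3. join U+Y (d=16) ⇒ UY; edges |U|=8, |Y|=8
  updated: d(JV,UY)=115/4, d(M,UY)=67/2, d(RX,UY)=35
4. join JV+M (d=51/2) ⇒ JMV; edges |JV|=21/4, |M|=51/4
  updated: d(JMV,RX)=36, d(JMV,UY)=91/3
5. join JMV+UY (d=91/3) ⇒ JMUVY; edges |JMV|=29/12, |UY|=43/6
  updated: d(JMUVY,RX)=178/5
6. join JMUVY+RX (d=178/5) ⇒ JMRUVXY; edges |JMUVY|=79/30, |RX|=143/10
final tree: ((((J:15/2,V:15/2):21/4,M:51/4):29/12,(U:8,Y:8):43/6):79/30,(R:7/2,X:7/2):143/10)
total length: 4951/60

((((J:15/2,V:15/2):21/4,M:51/4):29/12,(U:8,Y:8):43/6):79/30,(R:7/2,X:7/2):143/10)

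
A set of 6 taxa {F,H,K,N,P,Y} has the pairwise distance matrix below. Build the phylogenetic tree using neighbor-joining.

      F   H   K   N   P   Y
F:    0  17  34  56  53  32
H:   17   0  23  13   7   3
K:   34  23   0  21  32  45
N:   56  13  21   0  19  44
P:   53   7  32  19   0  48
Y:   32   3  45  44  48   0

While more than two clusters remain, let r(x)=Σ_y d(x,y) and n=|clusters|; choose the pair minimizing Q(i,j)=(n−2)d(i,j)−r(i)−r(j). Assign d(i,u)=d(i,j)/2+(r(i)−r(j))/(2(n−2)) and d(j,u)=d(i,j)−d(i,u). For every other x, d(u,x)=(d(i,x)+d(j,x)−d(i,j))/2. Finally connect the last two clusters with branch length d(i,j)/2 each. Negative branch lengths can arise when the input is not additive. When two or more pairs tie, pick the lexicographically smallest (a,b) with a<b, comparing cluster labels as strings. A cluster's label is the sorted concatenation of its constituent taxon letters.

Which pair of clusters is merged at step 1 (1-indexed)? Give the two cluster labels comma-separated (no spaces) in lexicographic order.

step 1: merge (F,Y) at d=32, Q=-236; branch lengths F→37/2, Y→27/2; new cluster FY
  updated: d(FY,H)=-6, d(FY,K)=47/2, d(FY,N)=34, d(FY,P)=69/2
step 2: merge (FY,H) at d=-6, Q=-141; branch lengths FY→31/6, H→-67/6; new cluster FHY
  updated: d(FHY,K)=105/4, d(FHY,N)=53/2, d(FHY,P)=95/4
step 3: merge (FHY,P) at d=95/4, Q=-415/4; branch lengths FHY→197/16, P→183/16; new cluster FHPY
  updated: d(FHPY,K)=69/4, d(FHPY,N)=87/8
step 4: merge (FHPY,K) at d=69/4, Q=-393/8; branch lengths FHPY→57/16, K→219/16; new cluster FHKPY
  updated: d(FHKPY,N)=117/16
step 5: merge (FHKPY,N) at d=117/16; branch lengths FHKPY→117/32, N→117/32; new cluster FHKNPY
final tree: (((((F:37/2,Y:27/2):31/6,H:-67/6):197/16,P:183/16):57/16,K:219/16):117/32,N:117/32)
total length: 1189/16

F,Y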